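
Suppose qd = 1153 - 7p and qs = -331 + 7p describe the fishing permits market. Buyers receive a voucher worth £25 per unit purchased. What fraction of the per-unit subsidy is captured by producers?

Producer share = 0.5

Pre-subsidy: 1153 - 7p = -331 + 7p gives p* = 106, q* = 411.
With the rebate, buyers effectively pay pb = ps − 25, where ps is the price sellers receive.
Demand in terms of ps becomes qd = 1153 − 7(ps − 25) = 1328 - 7ps. Setting this equal to supply: 1328 - 7ps = -331 + 7ps, so ps = 118.5.
Buyers pay pb = 118.5 − 25 = 93.5; q' = -331 + 7·118.5 = 498.5.
Buyers' price falls by p* − pb = 106 − 93.5 = 12.5; sellers' price rises by ps − p* = 118.5 − 106 = 12.5.
So producers capture 12.5/25 = 0.5 of each unit of subsidy.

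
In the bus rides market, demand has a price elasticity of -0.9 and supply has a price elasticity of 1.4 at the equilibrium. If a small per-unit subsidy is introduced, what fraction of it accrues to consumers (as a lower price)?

Consumer share = 14/23

For a small subsidy around the equilibrium, the benefit split depends on the relative slopes, which at a point are proportional to the elasticities.
Buyer share = εs/(εs + |εd|) = 1.4/(1.4 + 0.9) = 14/23; seller share = |εd|/(εs + |εd|) = 9/23.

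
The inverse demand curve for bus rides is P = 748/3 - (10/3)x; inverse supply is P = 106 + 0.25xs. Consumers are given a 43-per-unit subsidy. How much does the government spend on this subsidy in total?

Government cost = 2236

Pre-subsidy: 748/3 - (10/3)x = 106 + 0.25x gives x* = 40 and P* = 116.
With the rebate, buyers effectively pay Pb = Ps − 43, where Ps is the price sellers receive.
On the curves, Pb = 748/3 - (10/3)x and Ps = 106 + 0.25x; the wedge Ps − Pb = 43 gives 106 + 0.25x − (748/3 - (10/3)x) = 43, so x' = 52.
Then Pb = 748/3 − (10/3)·52 = 76 and Ps = 106 + 0.25·52 = 119.
Government outlay = subsidy × quantity = 43 × 52 = 2236.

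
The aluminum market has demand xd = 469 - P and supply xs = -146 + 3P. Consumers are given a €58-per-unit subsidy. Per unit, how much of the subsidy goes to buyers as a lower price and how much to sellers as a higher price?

Buyers gain €43.5 per unit; sellers gain €14.5 per unit

Pre-subsidy: 469 - P = -146 + 3P gives P* = 153.75, x* = 315.25.
With the rebate, buyers effectively pay Pb = Ps − 58, where Ps is the price sellers receive.
Demand in terms of Ps becomes xd = 469 − 1(Ps − 58) = 527 - Ps. Setting this equal to supply: 527 - Ps = -146 + 3Ps, so Ps = 168.25.
Buyers pay Pb = 168.25 − 58 = 110.25; x' = -146 + 3·168.25 = 358.75.
Buyers' price falls by P* − Pb = 153.75 − 110.25 = 43.5; sellers' price rises by Ps − P* = 168.25 − 153.75 = 14.5.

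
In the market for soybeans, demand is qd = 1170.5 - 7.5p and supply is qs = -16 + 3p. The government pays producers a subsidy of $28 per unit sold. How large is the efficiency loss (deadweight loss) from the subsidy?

Pre-subsidy: 1170.5 - 7.5p = -16 + 3p gives p* = 113, q* = 323.
With the subsidy, sellers receive ps = pb + 28 for each unit, where pb is the price buyers pay.
Supply in terms of pb becomes qs = -16 + 3(pb + 28) = 68 + 3pb. Setting this equal to demand: 1170.5 - 7.5pb = 68 + 3pb, so pb = 105.
Sellers receive ps = 105 + 28 = 133; q' = 1170.5 − 7.5·105 = 383.
The subsidy expands output by 383 − 323 = 60 past the efficient level; on those units the gap between marginal cost and willingness to pay runs from 0 up to 28.
DWL = ½ × 28 × 60 = 840.

Deadweight loss = $840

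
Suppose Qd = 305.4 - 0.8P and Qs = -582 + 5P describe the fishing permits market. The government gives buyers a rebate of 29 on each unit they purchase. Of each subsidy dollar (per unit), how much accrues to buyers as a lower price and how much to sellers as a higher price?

Buyers gain 25 per unit; sellers gain 4 per unit

Pre-subsidy: 305.4 - 0.8P = -582 + 5P gives P* = 153, Q* = 183.
With the rebate, buyers effectively pay Pb = Ps − 29, where Ps is the price sellers receive.
Demand in terms of Ps becomes Qd = 305.4 − 0.8(Ps − 29) = 328.6 - 0.8Ps. Setting this equal to supply: 328.6 - 0.8Ps = -582 + 5Ps, so Ps = 157.
Buyers pay Pb = 157 − 29 = 128; Q' = -582 + 5·157 = 203.
Buyers' price falls by P* − Pb = 153 − 128 = 25; sellers' price rises by Ps − P* = 157 − 153 = 4.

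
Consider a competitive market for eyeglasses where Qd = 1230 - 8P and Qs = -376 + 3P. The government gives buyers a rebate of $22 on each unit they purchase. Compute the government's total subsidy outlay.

Pre-subsidy: 1230 - 8P = -376 + 3P gives P* = 146, Q* = 62.
With the rebate, buyers effectively pay Pb = Ps − 22, where Ps is the price sellers receive.
Demand in terms of Ps becomes Qd = 1230 − 8(Ps − 22) = 1406 - 8Ps. Setting this equal to supply: 1406 - 8Ps = -376 + 3Ps, so Ps = 162.
Buyers pay Pb = 162 − 22 = 140; Q' = -376 + 3·162 = 110.
Government outlay = subsidy × quantity = 22 × 110 = 2420.

Government cost = $2420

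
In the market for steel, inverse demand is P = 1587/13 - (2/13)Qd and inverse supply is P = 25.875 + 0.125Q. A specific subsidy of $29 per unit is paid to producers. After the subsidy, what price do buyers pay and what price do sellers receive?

Pre-subsidy: 1587/13 - (2/13)Q = 25.875 + 0.125Q gives Q* = 345 and P* = 69.
With the subsidy, sellers receive Ps = Pb + 29 for each unit, where Pb is the price buyers pay.
On the curves, Pb = 1587/13 - (2/13)Q and Ps = 25.875 + 0.125Q; the wedge Ps − Pb = 29 gives 25.875 + 0.125Q − (1587/13 - (2/13)Q) = 29, so Q' = 449.
Then Pb = 1587/13 − (2/13)·449 = 53 and Ps = 25.875 + 0.125·449 = 82.

Buyers pay $53; sellers receive $82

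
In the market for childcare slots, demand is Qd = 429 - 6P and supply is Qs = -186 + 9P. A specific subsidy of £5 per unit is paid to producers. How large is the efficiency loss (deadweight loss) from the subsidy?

Pre-subsidy: 429 - 6P = -186 + 9P gives P* = 41, Q* = 183.
With the subsidy, sellers receive Ps = Pb + 5 for each unit, where Pb is the price buyers pay.
Supply in terms of Pb becomes Qs = -186 + 9(Pb + 5) = -141 + 9Pb. Setting this equal to demand: 429 - 6Pb = -141 + 9Pb, so Pb = 38.
Sellers receive Ps = 38 + 5 = 43; Q' = 429 − 6·38 = 201.
The subsidy expands output by 201 − 183 = 18 past the efficient level; on those units the gap between marginal cost and willingness to pay runs from 0 up to 5.
DWL = ½ × 5 × 18 = 45.

Deadweight loss = £45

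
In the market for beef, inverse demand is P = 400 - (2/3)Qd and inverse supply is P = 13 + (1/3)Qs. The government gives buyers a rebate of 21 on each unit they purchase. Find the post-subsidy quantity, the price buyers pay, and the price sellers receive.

Q' = 408; buyers pay 128; sellers receive 149

Pre-subsidy: 400 - (2/3)Q = 13 + (1/3)Q gives Q* = 387 and P* = 142.
With the rebate, buyers effectively pay Pb = Ps − 21, where Ps is the price sellers receive.
On the curves, Pb = 400 - (2/3)Q and Ps = 13 + (1/3)Q; the wedge Ps − Pb = 21 gives 13 + (1/3)Q − (400 - (2/3)Q) = 21, so Q' = 408.
Then Pb = 400 − (2/3)·408 = 128 and Ps = 13 + (1/3)·408 = 149.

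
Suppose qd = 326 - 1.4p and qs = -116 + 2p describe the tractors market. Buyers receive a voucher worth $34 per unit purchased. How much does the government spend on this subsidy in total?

Pre-subsidy: 326 - 1.4p = -116 + 2p gives p* = 130, q* = 144.
With the rebate, buyers effectively pay pb = ps − 34, where ps is the price sellers receive.
Demand in terms of ps becomes qd = 326 − 1.4(ps − 34) = 373.6 - 1.4ps. Setting this equal to supply: 373.6 - 1.4ps = -116 + 2ps, so ps = 144.
Buyers pay pb = 144 − 34 = 110; q' = -116 + 2·144 = 172.
Government outlay = subsidy × quantity = 34 × 172 = 5848.

Government cost = $5848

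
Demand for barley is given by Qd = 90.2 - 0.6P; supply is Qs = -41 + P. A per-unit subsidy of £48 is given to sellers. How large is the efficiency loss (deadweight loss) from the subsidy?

Deadweight loss = £432

Pre-subsidy: 90.2 - 0.6P = -41 + P gives P* = 82, Q* = 41.
With the subsidy, sellers receive Ps = Pb + 48 for each unit, where Pb is the price buyers pay.
Supply in terms of Pb becomes Qs = -41 + 1(Pb + 48) = 7 + Pb. Setting this equal to demand: 90.2 - 0.6Pb = 7 + Pb, so Pb = 52.
Sellers receive Ps = 52 + 48 = 100; Q' = 90.2 − 0.6·52 = 59.
The subsidy expands output by 59 − 41 = 18 past the efficient level; on those units the gap between marginal cost and willingness to pay runs from 0 up to 48.
DWL = ½ × 48 × 18 = 432.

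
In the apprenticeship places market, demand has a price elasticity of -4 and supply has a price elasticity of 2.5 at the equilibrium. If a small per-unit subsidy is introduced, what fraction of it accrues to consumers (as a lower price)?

Consumer share = 5/13

For a small subsidy around the equilibrium, the benefit split depends on the relative slopes, which at a point are proportional to the elasticities.
Buyer share = εs/(εs + |εd|) = 2.5/(2.5 + 4) = 5/13; seller share = |εd|/(εs + |εd|) = 8/13.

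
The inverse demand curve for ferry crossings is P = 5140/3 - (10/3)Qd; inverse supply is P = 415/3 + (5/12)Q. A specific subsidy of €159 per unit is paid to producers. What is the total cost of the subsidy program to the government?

Government cost = €73521.6

Pre-subsidy: 5140/3 - (10/3)Q = 415/3 + (5/12)Q gives Q* = 420 and P* = 940/3.
With the subsidy, sellers receive Ps = Pb + 159 for each unit, where Pb is the price buyers pay.
On the curves, Pb = 5140/3 - (10/3)Q and Ps = 415/3 + (5/12)Q; the wedge Ps − Pb = 159 gives 415/3 + (5/12)Q − (5140/3 - (10/3)Q) = 159, so Q' = 462.4.
Then Pb = 5140/3 − (10/3)·462.4 = 172 and Ps = 415/3 + (5/12)·462.4 = 331.
Government outlay = subsidy × quantity = 159 × 462.4 = 73521.6.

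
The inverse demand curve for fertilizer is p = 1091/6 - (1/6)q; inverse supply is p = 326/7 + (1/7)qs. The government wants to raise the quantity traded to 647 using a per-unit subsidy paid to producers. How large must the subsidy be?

Required subsidy s = 65 per unit

At q = 647, from the demand curve buyers pay pb = 1091/6 − (1/6)·647 = 74; from the supply curve sellers need ps = 326/7 + (1/7)·647 = 139.
The subsidy must fill the gap: s = ps − pb = 139 − 74 = 65.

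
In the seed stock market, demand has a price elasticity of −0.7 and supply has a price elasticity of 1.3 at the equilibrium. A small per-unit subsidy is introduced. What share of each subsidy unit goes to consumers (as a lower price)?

Consumer share = 0.65

For a small subsidy around the equilibrium, the benefit split depends on the relative slopes, which at a point are proportional to the elasticities.
Buyer share = εs/(εs + |εd|) = 1.3/(1.3 + 0.7) = 0.65; seller share = |εd|/(εs + |εd|) = 0.35.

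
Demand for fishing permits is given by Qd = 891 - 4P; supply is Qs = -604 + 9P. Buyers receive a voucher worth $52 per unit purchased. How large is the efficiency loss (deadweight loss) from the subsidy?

Pre-subsidy: 891 - 4P = -604 + 9P gives P* = 115, Q* = 431.
With the rebate, buyers effectively pay Pb = Ps − 52, where Ps is the price sellers receive.
Demand in terms of Ps becomes Qd = 891 − 4(Ps − 52) = 1099 - 4Ps. Setting this equal to supply: 1099 - 4Ps = -604 + 9Ps, so Ps = 131.
Buyers pay Pb = 131 − 52 = 79; Q' = -604 + 9·131 = 575.
The subsidy expands output by 575 − 431 = 144 past the efficient level; on those units the gap between marginal cost and willingness to pay runs from 0 up to 52.
DWL = ½ × 52 × 144 = 3744.

Deadweight loss = $3744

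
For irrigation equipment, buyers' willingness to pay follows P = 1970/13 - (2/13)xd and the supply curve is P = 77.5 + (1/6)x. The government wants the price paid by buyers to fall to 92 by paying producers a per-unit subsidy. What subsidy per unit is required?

Required subsidy s = 50 per unit

At a buyer price of 92, quantity demanded is 985 − 6.5·92 = 387.
Sellers supply 387 only when they receive Ps = 77.5 + (1/6)·387 = 142.
s = Ps − Pb = 142 − 92 = 50.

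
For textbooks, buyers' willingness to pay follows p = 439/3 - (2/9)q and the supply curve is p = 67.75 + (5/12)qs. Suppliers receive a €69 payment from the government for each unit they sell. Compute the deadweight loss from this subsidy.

Deadweight loss = €3726

Pre-subsidy: 439/3 - (2/9)q = 67.75 + (5/12)q gives q* = 123 and p* = 119.
With the subsidy, sellers receive ps = pb + 69 for each unit, where pb is the price buyers pay.
On the curves, pb = 439/3 - (2/9)q and ps = 67.75 + (5/12)q; the wedge ps − pb = 69 gives 67.75 + (5/12)q − (439/3 - (2/9)q) = 69, so q' = 231.
Then pb = 439/3 − (2/9)·231 = 95 and ps = 67.75 + (5/12)·231 = 164.
The subsidy expands output by 231 − 123 = 108 past the efficient level; on those units the gap between marginal cost and willingness to pay runs from 0 up to 69.
DWL = ½ × 69 × 108 = 3726.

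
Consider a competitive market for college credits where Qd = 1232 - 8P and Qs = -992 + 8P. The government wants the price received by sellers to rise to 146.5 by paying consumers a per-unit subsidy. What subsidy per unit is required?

Required subsidy s = 15 per unit

At a seller price of 146.5, quantity supplied is -992 + 8·146.5 = 180.
Buyers absorb 180 only when they pay Pb with 1232 − 8·Pb = 180, i.e. Pb = 131.5.
s = Ps − Pb = 146.5 − 131.5 = 15.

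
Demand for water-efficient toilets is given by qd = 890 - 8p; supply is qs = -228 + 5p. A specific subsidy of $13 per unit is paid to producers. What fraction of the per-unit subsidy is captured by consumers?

Pre-subsidy: 890 - 8p = -228 + 5p gives p* = 86, q* = 202.
With the subsidy, sellers receive ps = pb + 13 for each unit, where pb is the price buyers pay.
Supply in terms of pb becomes qs = -228 + 5(pb + 13) = -163 + 5pb. Setting this equal to demand: 890 - 8pb = -163 + 5pb, so pb = 81.
Sellers receive ps = 81 + 13 = 94; q' = 890 − 8·81 = 242.
Buyers' price falls by p* − pb = 86 − 81 = 5; sellers' price rises by ps − p* = 94 − 86 = 8.
So consumers capture 5/13 = 5/13 of each unit of subsidy.

Consumer share = 5/13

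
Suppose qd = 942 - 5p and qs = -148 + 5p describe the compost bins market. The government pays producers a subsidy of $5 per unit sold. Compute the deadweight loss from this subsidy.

Pre-subsidy: 942 - 5p = -148 + 5p gives p* = 109, q* = 397.
With the subsidy, sellers receive ps = pb + 5 for each unit, where pb is the price buyers pay.
Supply in terms of pb becomes qs = -148 + 5(pb + 5) = -123 + 5pb. Setting this equal to demand: 942 - 5pb = -123 + 5pb, so pb = 106.5.
Sellers receive ps = 106.5 + 5 = 111.5; q' = 942 − 5·106.5 = 409.5.
The subsidy expands output by 409.5 − 397 = 12.5 past the efficient level; on those units the gap between marginal cost and willingness to pay runs from 0 up to 5.
DWL = ½ × 5 × 12.5 = 31.25.

Deadweight loss = $31.25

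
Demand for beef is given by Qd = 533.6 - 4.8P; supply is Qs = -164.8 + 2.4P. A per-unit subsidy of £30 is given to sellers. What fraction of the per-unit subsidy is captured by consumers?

Pre-subsidy: 533.6 - 4.8P = -164.8 + 2.4P gives P* = 97, Q* = 68.
With the subsidy, sellers receive Ps = Pb + 30 for each unit, where Pb is the price buyers pay.
Supply in terms of Pb becomes Qs = -164.8 + 2.4(Pb + 30) = -92.8 + 2.4Pb. Setting this equal to demand: 533.6 - 4.8Pb = -92.8 + 2.4Pb, so Pb = 87.
Sellers receive Ps = 87 + 30 = 117; Q' = 533.6 − 4.8·87 = 116.
Buyers' price falls by P* − Pb = 97 − 87 = 10; sellers' price rises by Ps − P* = 117 − 97 = 20.
So consumers capture 10/30 = 1/3 of each unit of subsidy.

Consumer share = 1/3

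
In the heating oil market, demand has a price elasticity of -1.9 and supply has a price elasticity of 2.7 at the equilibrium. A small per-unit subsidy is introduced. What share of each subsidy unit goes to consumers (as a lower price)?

For a small subsidy around the equilibrium, the benefit split depends on the relative slopes, which at a point are proportional to the elasticities.
Buyer share = εs/(εs + |εd|) = 2.7/(2.7 + 1.9) = 27/46; seller share = |εd|/(εs + |εd|) = 19/46.

Consumer share = 27/46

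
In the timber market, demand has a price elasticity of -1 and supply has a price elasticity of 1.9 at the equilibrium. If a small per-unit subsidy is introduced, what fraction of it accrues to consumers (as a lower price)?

For a small subsidy around the equilibrium, the benefit split depends on the relative slopes, which at a point are proportional to the elasticities.
Buyer share = εs/(εs + |εd|) = 1.9/(1.9 + 1) = 19/29; seller share = |εd|/(εs + |εd|) = 10/29.

Consumer share = 19/29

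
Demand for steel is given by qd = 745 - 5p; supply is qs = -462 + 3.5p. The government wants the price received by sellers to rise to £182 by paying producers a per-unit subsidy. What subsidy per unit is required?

At a seller price of 182, quantity supplied is -462 + 3.5·182 = 175.
Buyers absorb 175 only when they pay pb with 745 − 5·pb = 175, i.e. pb = 114.
s = ps − pb = 182 − 114 = 68.

Required subsidy s = £68 per unit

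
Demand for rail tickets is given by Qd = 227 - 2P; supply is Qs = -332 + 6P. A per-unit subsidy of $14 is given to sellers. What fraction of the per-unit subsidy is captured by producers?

Producer share = 0.25

Pre-subsidy: 227 - 2P = -332 + 6P gives P* = 69.875, Q* = 87.25.
With the subsidy, sellers receive Ps = Pb + 14 for each unit, where Pb is the price buyers pay.
Supply in terms of Pb becomes Qs = -332 + 6(Pb + 14) = -248 + 6Pb. Setting this equal to demand: 227 - 2Pb = -248 + 6Pb, so Pb = 59.375.
Sellers receive Ps = 59.375 + 14 = 73.375; Q' = 227 − 2·59.375 = 108.25.
Buyers' price falls by P* − Pb = 69.875 − 59.375 = 10.5; sellers' price rises by Ps − P* = 73.375 − 69.875 = 3.5.
So producers capture 3.5/14 = 0.25 of each unit of subsidy.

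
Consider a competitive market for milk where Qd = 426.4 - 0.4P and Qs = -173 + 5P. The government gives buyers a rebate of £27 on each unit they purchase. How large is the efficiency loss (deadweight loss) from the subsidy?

Pre-subsidy: 426.4 - 0.4P = -173 + 5P gives P* = 111, Q* = 382.
With the rebate, buyers effectively pay Pb = Ps − 27, where Ps is the price sellers receive.
Demand in terms of Ps becomes Qd = 426.4 − 0.4(Ps − 27) = 437.2 - 0.4Ps. Setting this equal to supply: 437.2 - 0.4Ps = -173 + 5Ps, so Ps = 113.
Buyers pay Pb = 113 − 27 = 86; Q' = -173 + 5·113 = 392.
The subsidy expands output by 392 − 382 = 10 past the efficient level; on those units the gap between marginal cost and willingness to pay runs from 0 up to 27.
DWL = ½ × 27 × 10 = 135.

Deadweight loss = £135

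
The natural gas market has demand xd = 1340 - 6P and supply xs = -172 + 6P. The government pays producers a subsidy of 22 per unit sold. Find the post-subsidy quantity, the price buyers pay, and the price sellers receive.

Pre-subsidy: 1340 - 6P = -172 + 6P gives P* = 126, x* = 584.
With the subsidy, sellers receive Ps = Pb + 22 for each unit, where Pb is the price buyers pay.
Supply in terms of Pb becomes xs = -172 + 6(Pb + 22) = -40 + 6Pb. Setting this equal to demand: 1340 - 6Pb = -40 + 6Pb, so Pb = 115.
Sellers receive Ps = 115 + 22 = 137; x' = 1340 − 6·115 = 650.

x' = 650; buyers pay 115; sellers receive 137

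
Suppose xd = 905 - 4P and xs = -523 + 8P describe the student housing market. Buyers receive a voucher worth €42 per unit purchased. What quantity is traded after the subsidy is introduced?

x' = 541

Pre-subsidy: 905 - 4P = -523 + 8P gives P* = 119, x* = 429.
With the rebate, buyers effectively pay Pb = Ps − 42, where Ps is the price sellers receive.
Demand in terms of Ps becomes xd = 905 − 4(Ps − 42) = 1073 - 4Ps. Setting this equal to supply: 1073 - 4Ps = -523 + 8Ps, so Ps = 133.
Buyers pay Pb = 133 − 42 = 91; x' = -523 + 8·133 = 541.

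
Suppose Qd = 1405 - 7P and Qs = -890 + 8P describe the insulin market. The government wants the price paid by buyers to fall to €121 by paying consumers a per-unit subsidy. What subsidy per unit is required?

At a buyer price of 121, quantity demanded is 1405 − 7·121 = 558.
Sellers supply 558 only when they receive Ps with -890 + 8·Ps = 558, i.e. Ps = 181.
s = Ps − Pb = 181 − 121 = 60.

Required subsidy s = €60 per unit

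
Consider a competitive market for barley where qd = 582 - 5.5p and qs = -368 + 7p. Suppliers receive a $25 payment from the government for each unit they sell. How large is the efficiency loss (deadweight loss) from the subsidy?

Deadweight loss = $962.5

Pre-subsidy: 582 - 5.5p = -368 + 7p gives p* = 76, q* = 164.
With the subsidy, sellers receive ps = pb + 25 for each unit, where pb is the price buyers pay.
Supply in terms of pb becomes qs = -368 + 7(pb + 25) = -193 + 7pb. Setting this equal to demand: 582 - 5.5pb = -193 + 7pb, so pb = 62.
Sellers receive ps = 62 + 25 = 87; q' = 582 − 5.5·62 = 241.
The subsidy expands output by 241 − 164 = 77 past the efficient level; on those units the gap between marginal cost and willingness to pay runs from 0 up to 25.
DWL = ½ × 25 × 77 = 962.5.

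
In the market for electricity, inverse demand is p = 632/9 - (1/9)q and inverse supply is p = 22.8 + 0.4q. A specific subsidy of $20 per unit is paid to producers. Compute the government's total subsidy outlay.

Government cost = 60680/23

Pre-subsidy: 632/9 - (1/9)q = 22.8 + 0.4q gives q* = 2134/23 and p* = 1378/23.
With the subsidy, sellers receive ps = pb + 20 for each unit, where pb is the price buyers pay.
On the curves, pb = 632/9 - (1/9)q and ps = 22.8 + 0.4q; the wedge ps − pb = 20 gives 22.8 + 0.4q − (632/9 - (1/9)q) = 20, so q' = 3034/23.
Then pb = 632/9 − (1/9)·(3034/23) = 1278/23 and ps = 22.8 + 0.4·(3034/23) = 1738/23.
Government outlay = subsidy × quantity = 20 × 3034/23 = 60680/23.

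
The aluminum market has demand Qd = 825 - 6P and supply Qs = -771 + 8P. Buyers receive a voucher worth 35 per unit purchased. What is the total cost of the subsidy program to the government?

Pre-subsidy: 825 - 6P = -771 + 8P gives P* = 114, Q* = 141.
With the rebate, buyers effectively pay Pb = Ps − 35, where Ps is the price sellers receive.
Demand in terms of Ps becomes Qd = 825 − 6(Ps − 35) = 1035 - 6Ps. Setting this equal to supply: 1035 - 6Ps = -771 + 8Ps, so Ps = 129.
Buyers pay Pb = 129 − 35 = 94; Q' = -771 + 8·129 = 261.
Government outlay = subsidy × quantity = 35 × 261 = 9135.

Government cost = 9135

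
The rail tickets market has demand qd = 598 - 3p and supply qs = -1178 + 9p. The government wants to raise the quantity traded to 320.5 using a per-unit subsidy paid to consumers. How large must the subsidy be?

At q = 320.5, invert demand for the buyer price: pb = (598 − 320.5)/3 = 92.5; invert supply for the seller price: ps = (320.5 − (-1178))/9 = 166.5.
The subsidy must fill the gap: s = ps − pb = 166.5 − 92.5 = 74.

Required subsidy s = 74 per unit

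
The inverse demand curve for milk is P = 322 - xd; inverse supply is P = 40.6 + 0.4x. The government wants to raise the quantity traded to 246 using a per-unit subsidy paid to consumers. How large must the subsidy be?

At x = 246, from the demand curve buyers pay Pb = 322 − 1·246 = 76; from the supply curve sellers need Ps = 40.6 + 0.4·246 = 139.
The subsidy must fill the gap: s = Ps − Pb = 139 − 76 = 63.

Required subsidy s = 63 per unit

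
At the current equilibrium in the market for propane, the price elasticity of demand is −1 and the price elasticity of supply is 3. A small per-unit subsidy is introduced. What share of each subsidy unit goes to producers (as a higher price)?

Producer share = 0.25

For a small subsidy around the equilibrium, the benefit split depends on the relative slopes, which at a point are proportional to the elasticities.
Buyer share = εs/(εs + |εd|) = 3/(3 + 1) = 0.75; seller share = |εd|/(εs + |εd|) = 0.25.
So producers capture 0.25 of the subsidy.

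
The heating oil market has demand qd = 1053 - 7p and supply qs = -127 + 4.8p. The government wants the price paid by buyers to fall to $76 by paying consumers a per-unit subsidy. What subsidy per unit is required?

At a buyer price of 76, quantity demanded is 1053 − 7·76 = 521.
Sellers supply 521 only when they receive ps with -127 + 4.8·ps = 521, i.e. ps = 135.
s = ps − pb = 135 − 76 = 59.

Required subsidy s = $59 per unit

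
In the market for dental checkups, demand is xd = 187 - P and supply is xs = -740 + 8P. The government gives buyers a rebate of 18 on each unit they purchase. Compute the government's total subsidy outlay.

Pre-subsidy: 187 - P = -740 + 8P gives P* = 103, x* = 84.
With the rebate, buyers effectively pay Pb = Ps − 18, where Ps is the price sellers receive.
Demand in terms of Ps becomes xd = 187 − 1(Ps − 18) = 205 - Ps. Setting this equal to supply: 205 - Ps = -740 + 8Ps, so Ps = 105.
Buyers pay Pb = 105 − 18 = 87; x' = -740 + 8·105 = 100.
Government outlay = subsidy × quantity = 18 × 100 = 1800.

Government cost = 1800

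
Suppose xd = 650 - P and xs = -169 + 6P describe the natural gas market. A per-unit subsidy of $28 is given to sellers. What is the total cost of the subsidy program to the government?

Pre-subsidy: 650 - P = -169 + 6P gives P* = 117, x* = 533.
With the subsidy, sellers receive Ps = Pb + 28 for each unit, where Pb is the price buyers pay.
Supply in terms of Pb becomes xs = -169 + 6(Pb + 28) = -1 + 6Pb. Setting this equal to demand: 650 - Pb = -1 + 6Pb, so Pb = 93.
Sellers receive Ps = 93 + 28 = 121; x' = 650 − 1·93 = 557.
Government outlay = subsidy × quantity = 28 × 557 = 15596.

Government cost = $15596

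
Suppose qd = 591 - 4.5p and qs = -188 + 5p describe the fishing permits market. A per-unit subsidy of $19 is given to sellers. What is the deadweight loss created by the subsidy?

Deadweight loss = $427.5

Pre-subsidy: 591 - 4.5p = -188 + 5p gives p* = 82, q* = 222.
With the subsidy, sellers receive ps = pb + 19 for each unit, where pb is the price buyers pay.
Supply in terms of pb becomes qs = -188 + 5(pb + 19) = -93 + 5pb. Setting this equal to demand: 591 - 4.5pb = -93 + 5pb, so pb = 72.
Sellers receive ps = 72 + 19 = 91; q' = 591 − 4.5·72 = 267.
The subsidy expands output by 267 − 222 = 45 past the efficient level; on those units the gap between marginal cost and willingness to pay runs from 0 up to 19.
DWL = ½ × 19 × 45 = 427.5.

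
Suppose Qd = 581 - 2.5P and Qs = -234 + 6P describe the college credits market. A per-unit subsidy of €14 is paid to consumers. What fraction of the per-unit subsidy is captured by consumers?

Pre-subsidy: 581 - 2.5P = -234 + 6P gives P* = 1630/17, Q* = 5802/17.
With the rebate, buyers effectively pay Pb = Ps − 14, where Ps is the price sellers receive.
Demand in terms of Ps becomes Qd = 581 − 2.5(Ps − 14) = 616 - 2.5Ps. Setting this equal to supply: 616 - 2.5Ps = -234 + 6Ps, so Ps = 100.
Buyers pay Pb = 100 − 14 = 86; Q' = -234 + 6·100 = 366.
Buyers' price falls by P* − Pb = 1630/17 − 86 = 168/17; sellers' price rises by Ps − P* = 100 − 1630/17 = 70/17.
So consumers capture (168/17)/14 = 12/17 of each unit of subsidy.

Consumer share = 12/17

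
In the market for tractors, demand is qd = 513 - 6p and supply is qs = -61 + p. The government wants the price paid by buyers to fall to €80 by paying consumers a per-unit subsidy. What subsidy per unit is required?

Required subsidy s = €14 per unit

At a buyer price of 80, quantity demanded is 513 − 6·80 = 33.
Sellers supply 33 only when they receive ps with -61 + 1·ps = 33, i.e. ps = 94.
s = ps − pb = 94 − 80 = 14.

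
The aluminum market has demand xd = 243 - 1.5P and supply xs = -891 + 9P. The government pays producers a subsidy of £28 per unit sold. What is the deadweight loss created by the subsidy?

Deadweight loss = £504

Pre-subsidy: 243 - 1.5P = -891 + 9P gives P* = 108, x* = 81.
With the subsidy, sellers receive Ps = Pb + 28 for each unit, where Pb is the price buyers pay.
Supply in terms of Pb becomes xs = -891 + 9(Pb + 28) = -639 + 9Pb. Setting this equal to demand: 243 - 1.5Pb = -639 + 9Pb, so Pb = 84.
Sellers receive Ps = 84 + 28 = 112; x' = 243 − 1.5·84 = 117.
The subsidy expands output by 117 − 81 = 36 past the efficient level; on those units the gap between marginal cost and willingness to pay runs from 0 up to 28.
DWL = ½ × 28 × 36 = 504.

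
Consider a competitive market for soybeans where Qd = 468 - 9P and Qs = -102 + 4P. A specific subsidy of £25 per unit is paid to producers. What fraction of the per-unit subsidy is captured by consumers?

Pre-subsidy: 468 - 9P = -102 + 4P gives P* = 570/13, Q* = 954/13.
With the subsidy, sellers receive Ps = Pb + 25 for each unit, where Pb is the price buyers pay.
Supply in terms of Pb becomes Qs = -102 + 4(Pb + 25) = -2 + 4Pb. Setting this equal to demand: 468 - 9Pb = -2 + 4Pb, so Pb = 470/13.
Sellers receive Ps = 470/13 + 25 = 795/13; Q' = 468 − 9·(470/13) = 1854/13.
Buyers' price falls by P* − Pb = 570/13 − 470/13 = 100/13; sellers' price rises by Ps − P* = 795/13 − 570/13 = 225/13.
So consumers capture (100/13)/25 = 4/13 of each unit of subsidy.

Consumer share = 4/13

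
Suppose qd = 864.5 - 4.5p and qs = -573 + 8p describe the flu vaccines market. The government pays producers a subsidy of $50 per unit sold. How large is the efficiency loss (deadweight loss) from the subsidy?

Pre-subsidy: 864.5 - 4.5p = -573 + 8p gives p* = 115, q* = 347.
With the subsidy, sellers receive ps = pb + 50 for each unit, where pb is the price buyers pay.
Supply in terms of pb becomes qs = -573 + 8(pb + 50) = -173 + 8pb. Setting this equal to demand: 864.5 - 4.5pb = -173 + 8pb, so pb = 83.
Sellers receive ps = 83 + 50 = 133; q' = 864.5 − 4.5·83 = 491.
The subsidy expands output by 491 − 347 = 144 past the efficient level; on those units the gap between marginal cost and willingness to pay runs from 0 up to 50.
DWL = ½ × 50 × 144 = 3600.

Deadweight loss = $3600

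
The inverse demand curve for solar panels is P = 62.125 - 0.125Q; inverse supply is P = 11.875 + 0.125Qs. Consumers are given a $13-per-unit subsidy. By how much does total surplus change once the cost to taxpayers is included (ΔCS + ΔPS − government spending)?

Net change in total surplus = -$338

Pre-subsidy: 62.125 - 0.125Q = 11.875 + 0.125Q gives Q* = 201 and P* = 37.
With the rebate, buyers effectively pay Pb = Ps − 13, where Ps is the price sellers receive.
On the curves, Pb = 62.125 - 0.125Q and Ps = 11.875 + 0.125Q; the wedge Ps − Pb = 13 gives 11.875 + 0.125Q − (62.125 - 0.125Q) = 13, so Q' = 253.
Then Pb = 62.125 − 0.125·253 = 30.5 and Ps = 11.875 + 0.125·253 = 43.5.
ΔCS = ½(201 + 253)(37 − 30.5) = 1475.5; ΔPS = ½(201 + 253)(43.5 − 37) = 1475.5.
Government spending = 13 × 253 = 3289.
Net change = 1475.5 + 1475.5 − 3289 = -338. The loss equals the DWL triangle ½·13·52.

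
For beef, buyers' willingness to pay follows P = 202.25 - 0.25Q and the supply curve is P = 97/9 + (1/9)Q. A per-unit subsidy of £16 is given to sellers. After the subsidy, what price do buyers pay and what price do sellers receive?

Buyers pay 762/13; sellers receive 970/13

Pre-subsidy: 202.25 - 0.25Q = 97/9 + (1/9)Q gives Q* = 6893/13 and P* = 906/13.
With the subsidy, sellers receive Ps = Pb + 16 for each unit, where Pb is the price buyers pay.
On the curves, Pb = 202.25 - 0.25Q and Ps = 97/9 + (1/9)Q; the wedge Ps − Pb = 16 gives 97/9 + (1/9)Q − (202.25 - 0.25Q) = 16, so Q' = 7469/13.
Then Pb = 202.25 − 0.25·(7469/13) = 762/13 and Ps = 97/9 + (1/9)·(7469/13) = 970/13.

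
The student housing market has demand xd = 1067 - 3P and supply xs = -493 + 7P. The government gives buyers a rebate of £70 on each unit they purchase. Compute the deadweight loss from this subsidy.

Pre-subsidy: 1067 - 3P = -493 + 7P gives P* = 156, x* = 599.
With the rebate, buyers effectively pay Pb = Ps − 70, where Ps is the price sellers receive.
Demand in terms of Ps becomes xd = 1067 − 3(Ps − 70) = 1277 - 3Ps. Setting this equal to supply: 1277 - 3Ps = -493 + 7Ps, so Ps = 177.
Buyers pay Pb = 177 − 70 = 107; x' = -493 + 7·177 = 746.
The subsidy expands output by 746 − 599 = 147 past the efficient level; on those units the gap between marginal cost and willingness to pay runs from 0 up to 70.
DWL = ½ × 70 × 147 = 5145.

Deadweight loss = £5145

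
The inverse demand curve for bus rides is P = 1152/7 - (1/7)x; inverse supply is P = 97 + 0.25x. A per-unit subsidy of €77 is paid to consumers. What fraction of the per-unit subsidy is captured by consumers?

Pre-subsidy: 1152/7 - (1/7)x = 97 + 0.25x gives x* = 172 and P* = 140.
With the rebate, buyers effectively pay Pb = Ps − 77, where Ps is the price sellers receive.
On the curves, Pb = 1152/7 - (1/7)x and Ps = 97 + 0.25x; the wedge Ps − Pb = 77 gives 97 + 0.25x − (1152/7 - (1/7)x) = 77, so x' = 368.
Then Pb = 1152/7 − (1/7)·368 = 112 and Ps = 97 + 0.25·368 = 189.
Buyers' price falls by P* − Pb = 140 − 112 = 28; sellers' price rises by Ps − P* = 189 − 140 = 49.
So consumers capture 28/77 = 4/11 of each unit of subsidy.

Consumer share = 4/11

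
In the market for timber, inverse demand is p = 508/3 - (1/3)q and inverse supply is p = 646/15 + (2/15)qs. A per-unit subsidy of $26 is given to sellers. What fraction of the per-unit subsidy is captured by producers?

Pre-subsidy: 508/3 - (1/3)q = 646/15 + (2/15)q gives q* = 1894/7 and p* = 554/7.
With the subsidy, sellers receive ps = pb + 26 for each unit, where pb is the price buyers pay.
On the curves, pb = 508/3 - (1/3)q and ps = 646/15 + (2/15)q; the wedge ps − pb = 26 gives 646/15 + (2/15)q − (508/3 - (1/3)q) = 26, so q' = 2284/7.
Then pb = 508/3 − (1/3)·(2284/7) = 424/7 and ps = 646/15 + (2/15)·(2284/7) = 606/7.
Buyers' price falls by p* − pb = 554/7 − 424/7 = 130/7; sellers' price rises by ps − p* = 606/7 − 554/7 = 52/7.
So producers capture (52/7)/26 = 2/7 of each unit of subsidy.

Producer share = 2/7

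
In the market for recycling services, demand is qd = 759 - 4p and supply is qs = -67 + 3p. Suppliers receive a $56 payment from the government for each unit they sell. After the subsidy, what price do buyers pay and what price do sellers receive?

Pre-subsidy: 759 - 4p = -67 + 3p gives p* = 118, q* = 287.
With the subsidy, sellers receive ps = pb + 56 for each unit, where pb is the price buyers pay.
Supply in terms of pb becomes qs = -67 + 3(pb + 56) = 101 + 3pb. Setting this equal to demand: 759 - 4pb = 101 + 3pb, so pb = 94.
Sellers receive ps = 94 + 56 = 150; q' = 759 − 4·94 = 383.

Buyers pay $94; sellers receive $150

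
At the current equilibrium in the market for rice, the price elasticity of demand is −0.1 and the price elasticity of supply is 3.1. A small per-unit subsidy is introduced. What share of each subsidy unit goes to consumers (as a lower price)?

For a small subsidy around the equilibrium, the benefit split depends on the relative slopes, which at a point are proportional to the elasticities.
Buyer share = εs/(εs + |εd|) = 3.1/(3.1 + 0.1) = 0.96875; seller share = |εd|/(εs + |εd|) = 0.03125.

Consumer share = 0.96875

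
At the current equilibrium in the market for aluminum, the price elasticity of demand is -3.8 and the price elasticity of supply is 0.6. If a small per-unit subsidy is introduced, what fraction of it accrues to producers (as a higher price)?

Producer share = 19/22

For a small subsidy around the equilibrium, the benefit split depends on the relative slopes, which at a point are proportional to the elasticities.
Buyer share = εs/(εs + |εd|) = 0.6/(0.6 + 3.8) = 3/22; seller share = |εd|/(εs + |εd|) = 19/22.
So producers capture 19/22 of the subsidy.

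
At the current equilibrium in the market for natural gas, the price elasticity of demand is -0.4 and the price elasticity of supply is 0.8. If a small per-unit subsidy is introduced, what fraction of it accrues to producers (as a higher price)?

For a small subsidy around the equilibrium, the benefit split depends on the relative slopes, which at a point are proportional to the elasticities.
Buyer share = εs/(εs + |εd|) = 0.8/(0.8 + 0.4) = 2/3; seller share = |εd|/(εs + |εd|) = 1/3.
So producers capture 1/3 of the subsidy.

Producer share = 1/3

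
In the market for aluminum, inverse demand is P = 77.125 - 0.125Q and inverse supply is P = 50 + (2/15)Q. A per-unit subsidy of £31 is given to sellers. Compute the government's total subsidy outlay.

Pre-subsidy: 77.125 - 0.125Q = 50 + (2/15)Q gives Q* = 105 and P* = 64.
With the subsidy, sellers receive Ps = Pb + 31 for each unit, where Pb is the price buyers pay.
On the curves, Pb = 77.125 - 0.125Q and Ps = 50 + (2/15)Q; the wedge Ps − Pb = 31 gives 50 + (2/15)Q − (77.125 - 0.125Q) = 31, so Q' = 225.
Then Pb = 77.125 − 0.125·225 = 49 and Ps = 50 + (2/15)·225 = 80.
Government outlay = subsidy × quantity = 31 × 225 = 6975.

Government cost = £6975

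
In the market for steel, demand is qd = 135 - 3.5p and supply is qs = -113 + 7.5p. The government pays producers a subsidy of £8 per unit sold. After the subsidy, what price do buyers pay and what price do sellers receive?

Pre-subsidy: 135 - 3.5p = -113 + 7.5p gives p* = 248/11, q* = 617/11.
With the subsidy, sellers receive ps = pb + 8 for each unit, where pb is the price buyers pay.
Supply in terms of pb becomes qs = -113 + 7.5(pb + 8) = -53 + 7.5pb. Setting this equal to demand: 135 - 3.5pb = -53 + 7.5pb, so pb = 188/11.
Sellers receive ps = 188/11 + 8 = 276/11; q' = 135 − 3.5·(188/11) = 827/11.

Buyers pay 188/11; sellers receive 276/11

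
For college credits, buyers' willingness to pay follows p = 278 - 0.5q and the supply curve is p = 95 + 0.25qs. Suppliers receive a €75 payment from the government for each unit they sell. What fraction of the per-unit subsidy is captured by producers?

Producer share = 1/3

Pre-subsidy: 278 - 0.5q = 95 + 0.25q gives q* = 244 and p* = 156.
With the subsidy, sellers receive ps = pb + 75 for each unit, where pb is the price buyers pay.
On the curves, pb = 278 - 0.5q and ps = 95 + 0.25q; the wedge ps − pb = 75 gives 95 + 0.25q − (278 - 0.5q) = 75, so q' = 344.
Then pb = 278 − 0.5·344 = 106 and ps = 95 + 0.25·344 = 181.
Buyers' price falls by p* − pb = 156 − 106 = 50; sellers' price rises by ps − p* = 181 − 156 = 25.
So producers capture 25/75 = 1/3 of each unit of subsidy.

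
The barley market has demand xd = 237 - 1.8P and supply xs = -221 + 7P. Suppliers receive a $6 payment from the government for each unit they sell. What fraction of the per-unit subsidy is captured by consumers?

Consumer share = 35/44

Pre-subsidy: 237 - 1.8P = -221 + 7P gives P* = 1145/22, x* = 3153/22.
With the subsidy, sellers receive Ps = Pb + 6 for each unit, where Pb is the price buyers pay.
Supply in terms of Pb becomes xs = -221 + 7(Pb + 6) = -179 + 7Pb. Setting this equal to demand: 237 - 1.8Pb = -179 + 7Pb, so Pb = 520/11.
Sellers receive Ps = 520/11 + 6 = 586/11; x' = 237 − 1.8·(520/11) = 1671/11.
Buyers' price falls by P* − Pb = 1145/22 − 520/11 = 105/22; sellers' price rises by Ps − P* = 586/11 − 1145/22 = 27/22.
So consumers capture (105/22)/6 = 35/44 of each unit of subsidy.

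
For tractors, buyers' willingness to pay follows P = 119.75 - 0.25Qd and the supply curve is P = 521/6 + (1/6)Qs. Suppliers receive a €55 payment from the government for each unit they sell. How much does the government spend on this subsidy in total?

Pre-subsidy: 119.75 - 0.25Q = 521/6 + (1/6)Q gives Q* = 79 and P* = 100.
With the subsidy, sellers receive Ps = Pb + 55 for each unit, where Pb is the price buyers pay.
On the curves, Pb = 119.75 - 0.25Q and Ps = 521/6 + (1/6)Q; the wedge Ps − Pb = 55 gives 521/6 + (1/6)Q − (119.75 - 0.25Q) = 55, so Q' = 211.
Then Pb = 119.75 − 0.25·211 = 67 and Ps = 521/6 + (1/6)·211 = 122.
Government outlay = subsidy × quantity = 55 × 211 = 11605.

Government cost = €11605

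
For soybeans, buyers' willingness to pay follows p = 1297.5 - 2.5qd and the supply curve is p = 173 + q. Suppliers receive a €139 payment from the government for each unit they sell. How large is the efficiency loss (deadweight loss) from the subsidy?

Deadweight loss = 19321/7

Pre-subsidy: 1297.5 - 2.5q = 173 + q gives q* = 2249/7 and p* = 3460/7.
With the subsidy, sellers receive ps = pb + 139 for each unit, where pb is the price buyers pay.
On the curves, pb = 1297.5 - 2.5q and ps = 173 + q; the wedge ps − pb = 139 gives 173 + q − (1297.5 - 2.5q) = 139, so q' = 361.
Then pb = 1297.5 − 2.5·361 = 395 and ps = 173 + 1·361 = 534.
The subsidy expands output by 361 − 2249/7 = 278/7 past the efficient level; on those units the gap between marginal cost and willingness to pay runs from 0 up to 139.
DWL = ½ × 139 × 278/7 = 19321/7.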